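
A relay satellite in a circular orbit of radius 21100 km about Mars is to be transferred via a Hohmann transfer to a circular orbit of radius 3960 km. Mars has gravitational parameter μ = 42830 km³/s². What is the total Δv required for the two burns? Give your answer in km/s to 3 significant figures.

Transfer-ellipse semi-major axis a_t = (r₁ + r₂)/2 = (21100 + 3960)/2 = 12530 km.
Circular speed at r₁: v₁ = √(μ/r₁) = √(42830/21100) = 1.42473 km/s.
On the transfer ellipse at r₁, vis-viva equation gives v_a = √[μ(2/r₁ − 1/a_t)] = 0.800949 km/s.
First burn Δv₁ = |v_a − v₁| = 0.6238 km/s.
Circular speed at r₂: v₂ = √(μ/r₂) = 3.289 km/s.
Transfer-orbit speed at r₂: v_p = √[μ(2/r₂ − 1/a_t)] = 4.268 km/s.
Second burn Δv₂ = |v₂ − v_p| = 0.9790 km/s.
Δv = Δv₁ + Δv₂ = 0.6238 + 0.9790 = 1.603 km/s.

Δv = 1.60 km/s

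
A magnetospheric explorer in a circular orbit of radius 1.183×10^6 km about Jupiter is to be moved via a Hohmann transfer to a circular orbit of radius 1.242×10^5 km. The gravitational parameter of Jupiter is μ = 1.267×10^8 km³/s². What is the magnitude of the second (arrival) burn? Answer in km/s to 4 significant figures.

Δv₂ = 11.03 km/s

Semi-major axis of the transfer orbit: a_t = (1.183×10^6 + 1.242×10^5)/2 = 6.536×10^5 km.
Circular speed at r = 1.242×10^5 km: v_c = √(μ/r) = 31.94 km/s.
Vis-viva on the transfer ellipse at r = 1.242×10^5 km gives v_t = √[μ(2/r − 1/a_t)] = 42.97 km/s.
Δv₂ = |v_t − v_c| = |42.97 − 31.94| = 11.03 km/s.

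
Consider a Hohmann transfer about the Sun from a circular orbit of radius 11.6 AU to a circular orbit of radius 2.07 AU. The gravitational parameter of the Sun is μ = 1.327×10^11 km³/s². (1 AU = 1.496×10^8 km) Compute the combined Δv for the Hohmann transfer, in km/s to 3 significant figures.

Δv = 10.2 km/s

In km: r₁ = 11.6 × 1.496×10^8 = 1.73536×10^9 km; r₂ = 2.07 × 1.496×10^8 = 3.09672×10^8 km.
The Hohmann ellipse has a_t = (r₁ + r₂)/2 = 1.022516×10^9 km.
Circular speed at r₁: v₁ = √(μ/r₁) = √(1.327×10^11/1.73536×10^9) = 8.7446 km/s.
Transfer-orbit speed at r₁ (vis-viva equation): v_a = √[μ(2/r₁ − 1/a_t)] = 4.8123 km/s.
First burn Δv₁ = |v_a − v₁| = 3.932 km/s.
Circular speed at r₂: v₂ = √(μ/r₂) = 20.701 km/s.
Transfer-orbit speed at r₂: v_p = √[μ(2/r₂ − 1/a_t)] = 26.968 km/s.
Second burn Δv₂ = |v₂ − v_p| = 6.267 km/s.
Δv = Δv₁ + Δv₂ = 3.932 + 6.267 = 10.20 km/s.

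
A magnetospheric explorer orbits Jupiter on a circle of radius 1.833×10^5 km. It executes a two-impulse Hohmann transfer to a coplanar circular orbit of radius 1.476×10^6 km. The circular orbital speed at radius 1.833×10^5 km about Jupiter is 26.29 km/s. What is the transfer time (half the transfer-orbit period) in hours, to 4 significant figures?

From the circular-orbit relation v² = μ/r at r = 1.833×10^5 km: μ = v²r = (26.29)² × 1.833×10^5 = 1.26690×10^8 km³/s².
Semi-major axis of the transfer orbit: a_t = (1.833×10^5 + 1.476×10^6)/2 = 8.2965×10^5 km.
Half the transfer-orbit period gives t = π√(a_t³/μ) = 2.1092×10^5 s.
Converting: 2.1092×10^5 s ÷ 3600 s/hour = 58.59 hours.

t = 58.59 hours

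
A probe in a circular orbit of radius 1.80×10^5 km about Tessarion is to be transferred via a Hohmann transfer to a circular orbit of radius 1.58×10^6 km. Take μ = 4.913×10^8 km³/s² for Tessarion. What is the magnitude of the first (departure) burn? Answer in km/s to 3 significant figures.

Δv₁ = 17.8 km/s

Semi-major axis of the transfer orbit: a_t = (1.800×10^5 + 1.580×10^6)/2 = 8.800×10^5 km.
Circular speed at r = 1.800×10^5 km: v_c = √(μ/r) = 52.24 km/s.
Vis-viva on the transfer ellipse at r = 1.800×10^5 km gives v_t = √[μ(2/r − 1/a_t)] = 70.00 km/s.
Δv₁ = |v_t − v_c| = |70.00 − 52.24| = 17.76 km/s.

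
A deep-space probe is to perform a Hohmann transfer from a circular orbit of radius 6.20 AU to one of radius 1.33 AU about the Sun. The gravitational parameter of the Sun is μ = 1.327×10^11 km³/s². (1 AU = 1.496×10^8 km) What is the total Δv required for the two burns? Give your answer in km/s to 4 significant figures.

In km: r₁ = 6.20 × 1.496×10^8 = 9.2752×10^8 km; r₂ = 1.33 × 1.496×10^8 = 1.98968×10^8 km.
The Hohmann ellipse has a_t = (r₁ + r₂)/2 = 5.63244×10^8 km.
At r₁ the circular-orbit speed is v₁ = √(μ/r₁) = 11.961 km/s.
On the transfer ellipse at r₁, vis-viva gives v_a = √[μ(2/r₁ − 1/a_t)] = 7.1091 km/s.
First burn Δv₁ = |v_a − v₁| = 4.852 km/s.
At r₂, v₂ = √(μ/r₂) = 25.825 km/s.
Transfer-orbit speed at r₂: v_p = √[μ(2/r₂ − 1/a_t)] = 33.140 km/s.
Second burn Δv₂ = |v₂ − v_p| = 7.315 km/s.
Total Δv = Δv₁ + Δv₂ = 12.17 km/s.

Δv = 12.17 km/s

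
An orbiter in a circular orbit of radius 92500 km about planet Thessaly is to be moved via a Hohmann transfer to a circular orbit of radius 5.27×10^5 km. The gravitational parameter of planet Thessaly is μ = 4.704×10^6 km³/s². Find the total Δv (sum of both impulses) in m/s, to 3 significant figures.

Δv = 3530 m/s

Semi-major axis of the transfer orbit: a_t = (92500 + 5.270×10^5)/2 = 3.0975×10^5 km.
At r₁ the circular-orbit speed is v₁ = √(μ/r₁) = 7.131203 km/s.
On the transfer ellipse at r₁, v² = μ(2/r − 1/a) gives v_p = √[μ(2/r₁ − 1/a_t)] = 9.301702 km/s.
First burn Δv₁ = |v_p − v₁| = 2.170 km/s.
At r₂, v₂ = √(μ/r₂) = 2.988 km/s.
Transfer-orbit speed at r₂: v_a = √[μ(2/r₂ − 1/a_t)] = 1.633 km/s.
Second burn Δv₂ = |v₂ − v_a| = 1.355 km/s.
Total Δv = Δv₁ + Δv₂ = 3.525 km/s.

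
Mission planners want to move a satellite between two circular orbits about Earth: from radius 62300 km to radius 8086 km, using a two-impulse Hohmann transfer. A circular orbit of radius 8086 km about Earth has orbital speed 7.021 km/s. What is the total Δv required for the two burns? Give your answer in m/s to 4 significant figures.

From the circular-orbit relation v² = μ/r at r = 8086 km: μ = v²r = (7.021)² × 8086 = 3.98595×10^5 km³/s².
Semi-major axis of the transfer orbit: a_t = (62300 + 8086)/2 = 35193 km.
At r₁ the circular-orbit speed is v₁ = √(μ/r₁) = 2.529 km/s.
On the transfer ellipse at r₁, vis-viva equation gives v_a = √[μ(2/r₁ − 1/a_t)] = 1.212 km/s.
First burn Δv₁ = |v_a − v₁| = 1.317 km/s.
Circular speed at r₂: v₂ = √(μ/r₂) = 7.021 km/s.
Transfer-orbit speed at r₂: v_p = √[μ(2/r₂ − 1/a_t)] = 9.341 km/s.
Second burn Δv₂ = |v₂ − v_p| = 2.320 km/s.
Total Δv = Δv₁ + Δv₂ = 3.637 km/s.

Δv = 3637 m/s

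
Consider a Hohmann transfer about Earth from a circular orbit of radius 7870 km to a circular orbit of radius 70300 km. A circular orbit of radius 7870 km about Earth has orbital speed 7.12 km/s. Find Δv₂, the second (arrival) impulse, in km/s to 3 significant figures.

Δv₂ = 1.31 km/s

From the circular-orbit relation v² = μ/r at r = 7870 km: μ = v²r = (7.12)² × 7870 = 3.98965×10^5 km³/s².
The Hohmann ellipse has a_t = (r₁ + r₂)/2 = 39085 km.
On the circular orbit at r = 70300 km, v_c = √(μ/r) = 2.382 km/s.
Vis-viva on the transfer ellipse at r = 70300 km gives v_t = √[μ(2/r − 1/a_t)] = 1.069 km/s.
Δv₂ = |v_t − v_c| = |1.069 − 2.382| = 1.313 km/s.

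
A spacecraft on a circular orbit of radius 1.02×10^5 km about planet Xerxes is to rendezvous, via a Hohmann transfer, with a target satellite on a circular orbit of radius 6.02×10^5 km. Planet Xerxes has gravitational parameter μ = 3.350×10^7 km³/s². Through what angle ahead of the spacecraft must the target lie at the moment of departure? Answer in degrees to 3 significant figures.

φ = 99.5°

The Hohmann ellipse has a_t = (r₁ + r₂)/2 = 3.520×10^5 km.
The half-period of the transfer ellipse is t = π√(a_t³/μ) = 1.133552×10^5 s.
The target's mean motion on its circular orbit is ω₂ = √(μ/r₂³) = 1.239161×10^-5 rad/s.
Angle swept by the target during transfer: ω₂·t = 1.4047 rad = 80.48°.
The spacecraft traverses 180° on the transfer ellipse, so the target must lead by 180° − 80.48° = 99.5°.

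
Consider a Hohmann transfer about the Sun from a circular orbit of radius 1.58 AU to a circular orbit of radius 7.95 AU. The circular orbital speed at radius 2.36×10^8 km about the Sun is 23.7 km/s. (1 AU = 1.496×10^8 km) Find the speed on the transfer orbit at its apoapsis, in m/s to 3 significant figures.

v = 6080 m/s

From the circular-orbit relation v² = μ/r at r = 2.36×10^8 km: μ = v²r = (23.7)² × 2.36×10^8 = 1.32559×10^11 km³/s².
In km: r₁ = 1.58 × 1.496×10^8 = 2.36368×10^8 km; r₂ = 7.95 × 1.496×10^8 = 1.18932×10^9 km.
Transfer-ellipse semi-major axis a_t = (r₁ + r₂)/2 = (2.36368×10^8 + 1.18932×10^9)/2 = 7.12844×10^8 km.
The apoapsis of the transfer ellipse is at r = 1.18932×10^9 km.
Vis-viva: v = √[μ(2/r − 1/a_t)] = √[1.32559×10^11 × (2/1.18932×10^9 − 1/7.12844×10^8)] = 6.079 km/s.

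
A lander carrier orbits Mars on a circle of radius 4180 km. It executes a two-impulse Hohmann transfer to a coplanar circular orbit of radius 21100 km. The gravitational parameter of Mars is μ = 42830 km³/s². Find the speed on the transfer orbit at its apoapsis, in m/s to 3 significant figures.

Transfer-ellipse semi-major axis a_t = (r₁ + r₂)/2 = (4180 + 21100)/2 = 12640 km.
At apoapsis, r = 21100 km.
Vis-viva: v = √[μ(2/r − 1/a_t)] = √[42830 × (2/21100 − 1/12640)] = 0.8193 km/s.

v = 819 m/s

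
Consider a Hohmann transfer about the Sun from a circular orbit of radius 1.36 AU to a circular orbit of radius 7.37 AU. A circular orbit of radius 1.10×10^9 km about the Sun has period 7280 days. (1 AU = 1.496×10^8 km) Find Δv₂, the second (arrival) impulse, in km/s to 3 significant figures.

Δv₂ = 4.85 km/s

From Kepler's third law T² = 4π²r³/μ at r = 1.10×10^9 km, T = 7280 days = 7280 × 86400 s = 6.28992×10^8 s: μ = 4π²r³/T² = 1.32815×10^11 km³/s².
In km: r₁ = 1.36 × 1.496×10^8 = 2.03456×10^8 km; r₂ = 7.37 × 1.496×10^8 = 1.102552×10^9 km.
The Hohmann ellipse has a_t = (r₁ + r₂)/2 = 6.53004×10^8 km.
Circular speed at r = 1.102552×10^9 km: v_c = √(μ/r) = 10.975 km/s.
Transfer-orbit speed at the same r (vis-viva, a = a_t): v_t = √[μ(2/r − 1/a_t)] = 6.1263 km/s.
Δv₂ = |v_t − v_c| = |6.1263 − 10.975| = 4.849 km/s.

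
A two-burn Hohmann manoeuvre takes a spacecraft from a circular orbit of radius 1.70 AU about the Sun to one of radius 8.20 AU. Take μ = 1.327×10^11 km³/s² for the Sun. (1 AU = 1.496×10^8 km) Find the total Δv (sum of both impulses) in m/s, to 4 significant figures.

In km: r₁ = 1.70 × 1.496×10^8 = 2.5432×10^8 km; r₂ = 8.20 × 1.496×10^8 = 1.22672×10^9 km.
The Hohmann ellipse has a_t = (r₁ + r₂)/2 = 7.4052×10^8 km.
Circular speed at r₁: v₁ = √(μ/r₁) = √(1.327×10^11/2.5432×10^8) = 22.84258 km/s.
Transfer-orbit speed at r₁ (vis-viva equation): v_p = √[μ(2/r₁ − 1/a_t)] = 29.40015 km/s.
First burn Δv₁ = |v_p − v₁| = 6.558 km/s.
At r₂, v₂ = √(μ/r₂) = 10.401 km/s.
Transfer-orbit speed at r₂: v_a = √[μ(2/r₂ − 1/a_t)] = 6.0952 km/s.
Second burn Δv₂ = |v₂ − v_a| = 4.306 km/s.
Total Δv = Δv₁ + Δv₂ = 10.86 km/s.

Δv = 10860 m/s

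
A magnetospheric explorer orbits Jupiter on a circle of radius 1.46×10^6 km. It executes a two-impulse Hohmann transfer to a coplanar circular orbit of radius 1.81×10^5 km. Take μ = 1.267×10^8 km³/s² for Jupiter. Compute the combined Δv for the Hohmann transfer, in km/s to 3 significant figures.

The Hohmann ellipse has a_t = (r₁ + r₂)/2 = 8.205×10^5 km.
Circular speed at r₁: v₁ = √(μ/r₁) = √(1.267×10^8/1.460×10^6) = 9.3156 km/s.
On the transfer ellipse at r₁, vis-viva gives v_a = √[μ(2/r₁ − 1/a_t)] = 4.3753 km/s.
First burn Δv₁ = |v_a − v₁| = 4.9403 km/s.
At r₂, v₂ = √(μ/r₂) = 26.4575 km/s.
Transfer-orbit speed at r₂: v_p = √[μ(2/r₂ − 1/a_t)] = 35.2928 km/s.
Second burn Δv₂ = |v₂ − v_p| = 8.8353 km/s.
Total Δv = Δv₁ + Δv₂ = 13.78 km/s.

Δv = 13.8 km/s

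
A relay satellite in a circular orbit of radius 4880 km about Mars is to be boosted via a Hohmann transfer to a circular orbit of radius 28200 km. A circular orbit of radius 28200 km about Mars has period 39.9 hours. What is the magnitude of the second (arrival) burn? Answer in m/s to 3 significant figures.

Δv₂ = 564 m/s

From Kepler's third law T² = 4π²r³/μ at r = 28200 km, T = 39.9 hours = 39.9 × 3600 s = 1.4364×10^5 s: μ = 4π²r³/T² = 42909.8 km³/s².
Semi-major axis of the transfer orbit: a_t = (4880 + 28200)/2 = 16540 km.
Circular speed at r = 28200 km: v_c = √(μ/r) = 1.2335 km/s.
Transfer-orbit speed at the same r (vis-viva, a = a_t): v_t = √[μ(2/r − 1/a_t)] = 0.67003 km/s.
Δv₂ = |v_t − v_c| = |0.67003 − 1.2335| = 0.5635 km/s.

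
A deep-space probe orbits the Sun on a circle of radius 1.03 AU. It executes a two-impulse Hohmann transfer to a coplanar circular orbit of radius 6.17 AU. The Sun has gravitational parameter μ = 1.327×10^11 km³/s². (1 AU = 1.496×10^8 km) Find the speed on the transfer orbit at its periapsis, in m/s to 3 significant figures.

v = 38400 m/s

In km: r₁ = 1.03 × 1.496×10^8 = 1.54088×10^8 km; r₂ = 6.17 × 1.496×10^8 = 9.23032×10^8 km.
Transfer-ellipse semi-major axis a_t = (r₁ + r₂)/2 = (1.54088×10^8 + 9.23032×10^8)/2 = 5.3856×10^8 km.
At periapsis, r = 1.54088×10^8 km.
From the vis-viva equation, v = √[μ(2/r − 1/a_t)] = 38.42 km/s.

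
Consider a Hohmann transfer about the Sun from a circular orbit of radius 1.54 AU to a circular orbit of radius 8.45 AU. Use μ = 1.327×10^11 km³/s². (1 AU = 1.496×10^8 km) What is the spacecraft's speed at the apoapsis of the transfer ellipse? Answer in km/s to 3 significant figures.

In km: r₁ = 1.54 × 1.496×10^8 = 2.30384×10^8 km; r₂ = 8.45 × 1.496×10^8 = 1.26412×10^9 km.
Transfer-ellipse semi-major axis a_t = (r₁ + r₂)/2 = (2.30384×10^8 + 1.26412×10^9)/2 = 7.47252×10^8 km.
At apoapsis, r = 1.26412×10^9 km.
Vis-viva: v = √[μ(2/r − 1/a_t)] = √[1.327×10^11 × (2/1.26412×10^9 − 1/7.47252×10^8)] = 5.689 km/s.

v = 5.69 km/s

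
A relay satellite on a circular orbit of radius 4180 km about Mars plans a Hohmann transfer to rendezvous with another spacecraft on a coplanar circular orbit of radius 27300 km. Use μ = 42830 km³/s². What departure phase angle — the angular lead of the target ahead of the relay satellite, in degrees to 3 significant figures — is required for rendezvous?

Semi-major axis of the transfer orbit: a_t = (4180 + 27300)/2 = 15740 km.
The half-period of the transfer ellipse is t = π√(a_t³/μ) = 29976.6 s.
The target's mean motion on its circular orbit is ω₂ = √(μ/r₂³) = 4.58807×10^-5 rad/s.
Angle swept by the target during transfer: ω₂·t = 1.3753 rad = 78.80°.
Arrival is 180° from departure on the ellipse, so φ = 180° − 78.80° = 101°.

φ = 101°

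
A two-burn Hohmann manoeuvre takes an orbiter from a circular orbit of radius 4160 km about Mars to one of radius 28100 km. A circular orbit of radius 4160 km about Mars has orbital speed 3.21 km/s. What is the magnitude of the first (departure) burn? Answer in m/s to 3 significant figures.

Δv₁ = 1030 m/s

From the circular-orbit relation v² = μ/r at r = 4160 km: μ = v²r = (3.21)² × 4160 = 42865.1 km³/s².
Transfer-ellipse semi-major axis a_t = (r₁ + r₂)/2 = (4160 + 28100)/2 = 16130 km.
On the circular orbit at r = 4160 km, v_c = √(μ/r) = 3.210 km/s.
Transfer-orbit speed at the same r (vis-viva, a = a_t): v_t = √[μ(2/r − 1/a_t)] = 4.237 km/s.
Δv₁ = |v_t − v_c| = |4.237 − 3.210| = 1.027 km/s.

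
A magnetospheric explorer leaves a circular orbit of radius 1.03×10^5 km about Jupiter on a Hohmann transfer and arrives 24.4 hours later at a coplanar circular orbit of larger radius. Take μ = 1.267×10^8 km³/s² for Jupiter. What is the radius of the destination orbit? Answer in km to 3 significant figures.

Transfer time t = 24.4 hours = 87840 s, and t = π√(a_t³/μ).
So a_t = (μ t²/π²)^(1/3) = (1.267×10^8 × (87840)² / π²)^(1/3) = 4.6269×10^5 km.
Since a_t = (r₁ + r₂)/2, r₂ = 2a_t − r₁ = 2×4.6269×10^5 − 1.030×10^5 = 8.2238×10^5 km.

r₂ = 8.22×10^5 km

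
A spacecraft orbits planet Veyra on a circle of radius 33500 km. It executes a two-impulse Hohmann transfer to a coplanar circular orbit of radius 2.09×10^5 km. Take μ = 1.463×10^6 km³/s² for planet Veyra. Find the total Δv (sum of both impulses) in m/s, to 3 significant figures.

Δv = 3320 m/s

The Hohmann ellipse has a_t = (r₁ + r₂)/2 = 1.2125×10^5 km.
Circular speed at r₁: v₁ = √(μ/r₁) = √(1.463×10^6/33500) = 6.608 km/s.
On the transfer ellipse at r₁, vis-viva equation gives v_p = √[μ(2/r₁ − 1/a_t)] = 8.676 km/s.
First burn Δv₁ = |v_p − v₁| = 2.068 km/s.
At r₂, v₂ = √(μ/r₂) = 2.646 km/s.
Transfer-orbit speed at r₂: v_a = √[μ(2/r₂ − 1/a_t)] = 1.391 km/s.
Second burn Δv₂ = |v₂ − v_a| = 1.255 km/s.
Δv = Δv₁ + Δv₂ = 2.068 + 1.255 = 3.323 km/s.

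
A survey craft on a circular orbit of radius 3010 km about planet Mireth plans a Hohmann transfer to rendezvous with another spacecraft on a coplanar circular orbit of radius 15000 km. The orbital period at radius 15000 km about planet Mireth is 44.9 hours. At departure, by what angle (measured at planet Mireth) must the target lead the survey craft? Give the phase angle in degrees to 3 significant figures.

φ = 96.3°

From Kepler's third law T² = 4π²r³/μ at r = 15000 km, T = 44.9 hours = 44.9 × 3600 s = 1.6164×10^5 s: μ = 4π²r³/T² = 5099.60 km³/s².
Semi-major axis of the transfer orbit: a_t = (3010 + 15000)/2 = 9005 km.
Transfer time t = π√(a_t³/μ) = 37593 s.
The target's mean motion on its circular orbit is ω₂ = √(μ/r₂³) = 3.8871×10^-5 rad/s.
Angle swept by the target during transfer: ω₂·t = 1.4613 rad = 83.73°.
The survey craft traverses 180° on the transfer ellipse, so the target must lead by 180° − 83.73° = 96.3°.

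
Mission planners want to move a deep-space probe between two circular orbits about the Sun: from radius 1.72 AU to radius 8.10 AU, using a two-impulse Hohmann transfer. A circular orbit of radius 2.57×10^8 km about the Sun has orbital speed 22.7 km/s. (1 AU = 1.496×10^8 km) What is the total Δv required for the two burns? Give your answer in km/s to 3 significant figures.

From the circular-orbit relation v² = μ/r at r = 2.57×10^8 km: μ = v²r = (22.7)² × 2.57×10^8 = 1.32430×10^11 km³/s².
In km: r₁ = 1.72 × 1.496×10^8 = 2.57312×10^8 km; r₂ = 8.10 × 1.496×10^8 = 1.21176×10^9 km.
Semi-major axis of the transfer orbit: a_t = (2.57312×10^8 + 1.21176×10^9)/2 = 7.34536×10^8 km.
At r₁ the circular-orbit speed is v₁ = √(μ/r₁) = 22.686 km/s.
On the transfer ellipse at r₁, vis-viva gives v_p = √[μ(2/r₁ − 1/a_t)] = 29.138 km/s.
First burn Δv₁ = |v_p − v₁| = 6.452 km/s.
Circular speed at r₂: v₂ = √(μ/r₂) = 10.454 km/s.
Transfer-orbit speed at r₂: v_a = √[μ(2/r₂ − 1/a_t)] = 6.1874 km/s.
Second burn Δv₂ = |v₂ − v_a| = 4.267 km/s.
Total Δv = Δv₁ + Δv₂ = 10.72 km/s.

Δv = 10.7 km/s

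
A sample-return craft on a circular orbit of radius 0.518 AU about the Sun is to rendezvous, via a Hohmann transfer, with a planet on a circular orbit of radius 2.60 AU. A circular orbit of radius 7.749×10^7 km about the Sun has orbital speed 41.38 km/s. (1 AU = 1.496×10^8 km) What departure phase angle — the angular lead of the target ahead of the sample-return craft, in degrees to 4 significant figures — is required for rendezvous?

From the circular-orbit relation v² = μ/r at r = 7.749×10^7 km: μ = v²r = (41.38)² × 7.749×10^7 = 1.32686×10^11 km³/s².
In km: r₁ = 0.518 × 1.496×10^8 = 7.74928×10^7 km; r₂ = 2.60 × 1.496×10^8 = 3.8896×10^8 km.
Semi-major axis of the transfer orbit: a_t = (7.74928×10^7 + 3.8896×10^8)/2 = 2.332264×10^8 km.
The half-period of the transfer ellipse is t = π√(a_t³/μ) = 3.0719×10^7 s.
The target's mean motion on its circular orbit is ω₂ = √(μ/r₂³) = 4.7485×10^-8 rad/s.
Angle swept by the target during transfer: ω₂·t = 1.4587 rad = 83.58°.
The sample-return craft traverses 180° on the transfer ellipse, so the target must lead by 180° − 83.58° = 96.42°.

φ = 96.42°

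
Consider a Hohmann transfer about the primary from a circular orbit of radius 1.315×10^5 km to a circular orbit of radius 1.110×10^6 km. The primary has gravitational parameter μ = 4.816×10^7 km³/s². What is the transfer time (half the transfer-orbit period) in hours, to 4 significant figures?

t = 61.50 hours

Semi-major axis of the transfer orbit: a_t = (1.315×10^5 + 1.110×10^6)/2 = 6.2075×10^5 km.
Half the transfer-orbit period gives t = π√(a_t³/μ) = 2.214×10^5 s.
Converting: 2.214×10^5 s ÷ 3600 s/hour = 61.50 hours.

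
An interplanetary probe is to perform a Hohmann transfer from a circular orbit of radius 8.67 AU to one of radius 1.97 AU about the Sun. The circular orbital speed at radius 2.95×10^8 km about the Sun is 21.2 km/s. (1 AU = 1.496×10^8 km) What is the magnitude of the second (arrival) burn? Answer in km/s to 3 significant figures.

From the circular-orbit relation v² = μ/r at r = 2.95×10^8 km: μ = v²r = (21.2)² × 2.95×10^8 = 1.32585×10^11 km³/s².
In km: r₁ = 8.67 × 1.496×10^8 = 1.297032×10^9 km; r₂ = 1.97 × 1.496×10^8 = 2.94712×10^8 km.
The Hohmann ellipse has a_t = (r₁ + r₂)/2 = 7.95872×10^8 km.
On the circular orbit at r = 2.94712×10^8 km, v_c = √(μ/r) = 21.210 km/s.
Transfer-orbit speed at the same r (vis-viva, a = a_t): v_t = √[μ(2/r − 1/a_t)] = 27.077 km/s.
Δv₂ = |v_t − v_c| = |27.077 − 21.210| = 5.867 km/s.

Δv₂ = 5.87 km/s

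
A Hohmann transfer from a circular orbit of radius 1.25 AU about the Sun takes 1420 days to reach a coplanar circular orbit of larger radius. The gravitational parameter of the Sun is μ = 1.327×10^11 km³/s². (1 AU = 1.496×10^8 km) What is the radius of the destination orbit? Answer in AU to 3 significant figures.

In km: r₁ = 1.25 × 1.496×10^8 = 1.870×10^8 km.
Transfer time t = 1420 days = 1.22688×10^8 s, and t = π√(a_t³/μ).
So a_t = (μ t²/π²)^(1/3) = (1.327×10^11 × (1.22688×10^8)² / π²)^(1/3) = 5.8712×10^8 km.
Since a_t = (r₁ + r₂)/2, r₂ = 2a_t − r₁ = 2×5.8712×10^8 − 1.870×10^8 = 9.8724×10^8 km.
In AU: r₂ = 9.8724×10^8 / 1.496×10^8 = 6.60 AU.

r₂ = 6.60 AU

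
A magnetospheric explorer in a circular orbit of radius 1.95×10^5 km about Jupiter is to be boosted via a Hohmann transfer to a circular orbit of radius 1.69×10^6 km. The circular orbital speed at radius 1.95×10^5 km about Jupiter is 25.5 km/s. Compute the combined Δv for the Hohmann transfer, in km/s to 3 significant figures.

From the circular-orbit relation v² = μ/r at r = 1.95×10^5 km: μ = v²r = (25.5)² × 1.95×10^5 = 1.26799×10^8 km³/s².
Semi-major axis of the transfer orbit: a_t = (1.950×10^5 + 1.690×10^6)/2 = 9.425×10^5 km.
Circular speed at r₁: v₁ = √(μ/r₁) = √(1.26799×10^8/1.950×10^5) = 25.500 km/s.
On the transfer ellipse at r₁, v² = μ(2/r − 1/a) gives v_p = √[μ(2/r₁ − 1/a_t)] = 34.146 km/s.
First burn Δv₁ = |v_p − v₁| = 8.646 km/s.
At r₂, v₂ = √(μ/r₂) = 8.662 km/s.
Transfer-orbit speed at r₂: v_a = √[μ(2/r₂ − 1/a_t)] = 3.940 km/s.
Second burn Δv₂ = |v₂ − v_a| = 4.722 km/s.
Δv = Δv₁ + Δv₂ = 8.646 + 4.722 = 13.37 km/s.

Δv = 13.4 km/s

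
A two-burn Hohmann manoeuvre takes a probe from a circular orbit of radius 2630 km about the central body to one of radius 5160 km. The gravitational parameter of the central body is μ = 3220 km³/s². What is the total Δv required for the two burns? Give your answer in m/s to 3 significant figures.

Transfer-ellipse semi-major axis a_t = (r₁ + r₂)/2 = (2630 + 5160)/2 = 3895 km.
Circular speed at r₁: v₁ = √(μ/r₁) = √(3220/2630) = 1.1065 km/s.
On the transfer ellipse at r₁, vis-viva gives v_p = √[μ(2/r₁ − 1/a_t)] = 1.2736 km/s.
First burn Δv₁ = |v_p − v₁| = 0.1671 km/s.
Circular speed at r₂: v₂ = √(μ/r₂) = 0.78996 km/s.
Transfer-orbit speed at r₂: v_a = √[μ(2/r₂ − 1/a_t)] = 0.64912 km/s.
Second burn Δv₂ = |v₂ − v_a| = 0.1408 km/s.
Δv = Δv₁ + Δv₂ = 0.1671 + 0.1408 = 0.3079 km/s.

Δv = 308 m/s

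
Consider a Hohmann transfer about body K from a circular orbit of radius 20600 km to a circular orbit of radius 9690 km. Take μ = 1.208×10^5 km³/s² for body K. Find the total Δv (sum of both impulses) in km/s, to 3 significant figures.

Transfer-ellipse semi-major axis a_t = (r₁ + r₂)/2 = (20600 + 9690)/2 = 15145 km.
Circular speed at r₁: v₁ = √(μ/r₁) = √(1.208×10^5/20600) = 2.4216 km/s.
On the transfer ellipse at r₁, vis-viva gives v_a = √[μ(2/r₁ − 1/a_t)] = 1.9370 km/s.
First burn Δv₁ = |v_a − v₁| = 0.4846 km/s.
Circular speed at r₂: v₂ = √(μ/r₂) = 3.5308 km/s.
Transfer-orbit speed at r₂: v_p = √[μ(2/r₂ − 1/a_t)] = 4.1179 km/s.
Second burn Δv₂ = |v₂ − v_p| = 0.5871 km/s.
Total Δv = Δv₁ + Δv₂ = 1.072 km/s.

Δv = 1.07 km/s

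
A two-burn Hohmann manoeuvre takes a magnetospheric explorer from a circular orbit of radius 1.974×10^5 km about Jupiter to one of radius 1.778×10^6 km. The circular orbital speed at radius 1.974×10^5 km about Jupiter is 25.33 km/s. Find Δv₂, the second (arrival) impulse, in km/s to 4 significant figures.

Δv₂ = 4.667 km/s

From the circular-orbit relation v² = μ/r at r = 1.974×10^5 km: μ = v²r = (25.33)² × 1.974×10^5 = 1.26654×10^8 km³/s².
The Hohmann ellipse has a_t = (r₁ + r₂)/2 = 9.877×10^5 km.
On the circular orbit at r = 1.778×10^6 km, v_c = √(μ/r) = 8.440 km/s.
Vis-viva on the transfer ellipse at r = 1.778×10^6 km gives v_t = √[μ(2/r − 1/a_t)] = 3.773 km/s.
Δv₂ = |v_t − v_c| = |3.773 − 8.440| = 4.667 km/s.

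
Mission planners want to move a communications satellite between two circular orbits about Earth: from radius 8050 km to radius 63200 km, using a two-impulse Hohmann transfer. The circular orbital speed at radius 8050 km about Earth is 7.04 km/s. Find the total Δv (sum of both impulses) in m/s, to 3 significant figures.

From the circular-orbit relation v² = μ/r at r = 8050 km: μ = v²r = (7.04)² × 8050 = 3.98971×10^5 km³/s².
The Hohmann ellipse has a_t = (r₁ + r₂)/2 = 35625 km.
At r₁ the circular-orbit speed is v₁ = √(μ/r₁) = 7.040 km/s.
On the transfer ellipse at r₁, vis-viva gives v_p = √[μ(2/r₁ − 1/a_t)] = 9.377 km/s.
First burn Δv₁ = |v_p − v₁| = 2.337 km/s.
Circular speed at r₂: v₂ = √(μ/r₂) = 2.5125 km/s.
Transfer-orbit speed at r₂: v_a = √[μ(2/r₂ − 1/a_t)] = 1.1944 km/s.
Second burn Δv₂ = |v₂ − v_a| = 1.318 km/s.
Total Δv = Δv₁ + Δv₂ = 3.655 km/s.

Δv = 3650 m/s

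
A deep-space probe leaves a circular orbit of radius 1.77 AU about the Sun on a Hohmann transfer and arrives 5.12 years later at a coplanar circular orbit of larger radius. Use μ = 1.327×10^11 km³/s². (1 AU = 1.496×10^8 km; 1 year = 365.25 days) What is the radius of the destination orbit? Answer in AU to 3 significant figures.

In km: r₁ = 1.77 × 1.496×10^8 = 2.64792×10^8 km.
Transfer time t = 5.12 years × 365.25 × 86400 s = 1.61574912×10^8 s, and t = π√(a_t³/μ).
So a_t = (μ t²/π²)^(1/3) = (1.327×10^11 × (1.61574912×10^8)² / π²)^(1/3) = 7.0541×10^8 km.
Since a_t = (r₁ + r₂)/2, r₂ = 2a_t − r₁ = 2×7.0541×10^8 − 2.64792×10^8 = 1.146028×10^9 km.
In AU: r₂ = 1.146028×10^9 / 1.496×10^8 = 7.66 AU.

r₂ = 7.66 AU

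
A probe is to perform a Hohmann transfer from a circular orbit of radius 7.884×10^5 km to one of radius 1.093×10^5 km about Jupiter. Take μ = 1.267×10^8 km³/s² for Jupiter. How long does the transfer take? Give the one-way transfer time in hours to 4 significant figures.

t = 23.31 hours

Semi-major axis of the transfer orbit: a_t = (7.884×10^5 + 1.093×10^5)/2 = 4.4885×10^5 km.
Half the transfer-orbit period gives t = π√(a_t³/μ) = 83930 s.
Converting: 83930 s ÷ 3600 s/hour = 23.31 hours.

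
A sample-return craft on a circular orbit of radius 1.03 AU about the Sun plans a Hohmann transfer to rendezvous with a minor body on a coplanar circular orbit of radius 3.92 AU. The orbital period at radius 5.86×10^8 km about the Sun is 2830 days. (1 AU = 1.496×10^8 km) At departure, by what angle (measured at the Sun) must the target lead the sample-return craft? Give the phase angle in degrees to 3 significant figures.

From Kepler's third law T² = 4π²r³/μ at r = 5.86×10^8 km, T = 2830 days = 2830 × 86400 s = 2.44512×10^8 s: μ = 4π²r³/T² = 1.32878×10^11 km³/s².
In km: r₁ = 1.03 × 1.496×10^8 = 1.54088×10^8 km; r₂ = 3.92 × 1.496×10^8 = 5.86432×10^8 km.
Transfer-ellipse semi-major axis a_t = (r₁ + r₂)/2 = (1.54088×10^8 + 5.86432×10^8)/2 = 3.7026×10^8 km.
Transfer time t = π√(a_t³/μ) = 6.140×10^7 s.
The target's mean motion on its circular orbit is ω₂ = √(μ/r₂³) = 2.567×10^-8 rad/s.
Angle swept by the target during transfer: ω₂·t = 1.576 rad = 90.30°.
Arrival is 180° from departure on the ellipse, so φ = 180° − 90.30° = 89.7°.

φ = 89.7°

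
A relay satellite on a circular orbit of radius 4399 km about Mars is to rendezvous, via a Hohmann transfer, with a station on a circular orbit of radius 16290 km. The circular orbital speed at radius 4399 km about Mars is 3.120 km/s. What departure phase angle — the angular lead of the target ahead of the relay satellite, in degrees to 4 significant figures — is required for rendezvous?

φ = 88.91°

From the circular-orbit relation v² = μ/r at r = 4399 km: μ = v²r = (3.120)² × 4399 = 42821.6 km³/s².
Transfer-ellipse semi-major axis a_t = (r₁ + r₂)/2 = (4399 + 16290)/2 = 10344.5 km.
The half-period of the transfer ellipse is t = π√(a_t³/μ) = 15973 s.
The target's mean motion on its circular orbit is ω₂ = √(μ/r₂³) = 9.9529×10^-5 rad/s.
Angle swept by the target during transfer: ω₂·t = 1.5898 rad = 91.09°.
The relay satellite traverses 180° on the transfer ellipse, so the target must lead by 180° − 91.09° = 88.91°.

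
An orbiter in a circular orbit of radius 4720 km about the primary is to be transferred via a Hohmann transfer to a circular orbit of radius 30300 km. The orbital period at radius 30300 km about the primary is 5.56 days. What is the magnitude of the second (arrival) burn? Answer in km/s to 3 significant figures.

From Kepler's third law T² = 4π²r³/μ at r = 30300 km, T = 5.56 days = 5.56 × 86400 s = 4.80384×10^5 s: μ = 4π²r³/T² = 4758.94 km³/s².
Semi-major axis of the transfer orbit: a_t = (4720 + 30300)/2 = 17510 km.
Circular speed at r = 30300 km: v_c = √(μ/r) = 0.3963 km/s.
Transfer-orbit speed at the same r (vis-viva, a = a_t): v_t = √[μ(2/r − 1/a_t)] = 0.2058 km/s.
Δv₂ = |v_t − v_c| = |0.2058 − 0.3963| = 0.1905 km/s.

Δv₂ = 0.191 km/s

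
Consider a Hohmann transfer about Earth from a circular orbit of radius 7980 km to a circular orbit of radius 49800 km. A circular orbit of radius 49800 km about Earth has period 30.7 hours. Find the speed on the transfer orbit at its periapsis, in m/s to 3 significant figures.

From Kepler's third law T² = 4π²r³/μ at r = 49800 km, T = 30.7 hours = 30.7 × 3600 s = 1.1052×10^5 s: μ = 4π²r³/T² = 3.99177×10^5 km³/s².
The Hohmann ellipse has a_t = (r₁ + r₂)/2 = 28890 km.
At periapsis, r = 7980 km.
From the vis-viva equation, v = √[μ(2/r − 1/a_t)] = 9.286 km/s.

v = 9290 m/s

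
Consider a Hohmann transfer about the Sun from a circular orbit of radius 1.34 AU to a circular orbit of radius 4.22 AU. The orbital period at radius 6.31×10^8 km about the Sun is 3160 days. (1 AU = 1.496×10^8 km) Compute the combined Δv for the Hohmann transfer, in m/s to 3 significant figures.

Δv = 10400 m/s

From Kepler's third law T² = 4π²r³/μ at r = 6.31×10^8 km, T = 3160 days = 3160 × 86400 s = 2.73024×10^8 s: μ = 4π²r³/T² = 1.33060×10^11 km³/s².
In km: r₁ = 1.34 × 1.496×10^8 = 2.00464×10^8 km; r₂ = 4.22 × 1.496×10^8 = 6.31312×10^8 km.
Transfer-ellipse semi-major axis a_t = (r₁ + r₂)/2 = (2.00464×10^8 + 6.31312×10^8)/2 = 4.15888×10^8 km.
Circular speed at r₁: v₁ = √(μ/r₁) = √(1.33060×10^11/2.00464×10^8) = 25.7635 km/s.
Transfer-orbit speed at r₁ (vis-viva): v_p = √[μ(2/r₁ − 1/a_t)] = 31.7423 km/s.
First burn Δv₁ = |v_p − v₁| = 5.979 km/s.
At r₂, v₂ = √(μ/r₂) = 14.51781 km/s.
Transfer-orbit speed at r₂: v_a = √[μ(2/r₂ − 1/a_t)] = 10.07932 km/s.
Second burn Δv₂ = |v₂ − v_a| = 4.438 km/s.
Δv = Δv₁ + Δv₂ = 5.979 + 4.438 = 10.42 km/s.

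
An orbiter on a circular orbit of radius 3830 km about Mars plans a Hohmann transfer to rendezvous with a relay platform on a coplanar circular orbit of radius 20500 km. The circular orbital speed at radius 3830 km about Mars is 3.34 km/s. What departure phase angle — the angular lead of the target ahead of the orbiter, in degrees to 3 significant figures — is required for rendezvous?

φ = 97.7°

From the circular-orbit relation v² = μ/r at r = 3830 km: μ = v²r = (3.34)² × 3830 = 42725.9 km³/s².
Transfer-ellipse semi-major axis a_t = (r₁ + r₂)/2 = (3830 + 20500)/2 = 12165 km.
Transfer time t = π√(a_t³/μ) = 20390 s.
The target's mean motion on its circular orbit is ω₂ = √(μ/r₂³) = 7.042×10^-5 rad/s.
Angle swept by the target during transfer: ω₂·t = 1.436 rad = 82.28°.
The orbiter traverses 180° on the transfer ellipse, so the target must lead by 180° − 82.28° = 97.7°.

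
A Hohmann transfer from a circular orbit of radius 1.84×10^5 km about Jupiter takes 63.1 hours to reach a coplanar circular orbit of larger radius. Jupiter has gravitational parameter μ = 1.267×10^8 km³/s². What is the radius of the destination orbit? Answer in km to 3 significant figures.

r₂ = 1.56×10^6 km

Transfer time t = 63.1 hours = 2.2716×10^5 s, and t = π√(a_t³/μ).
So a_t = (μ t²/π²)^(1/3) = (1.267×10^8 × (2.2716×10^5)² / π²)^(1/3) = 8.7173×10^5 km.
Since a_t = (r₁ + r₂)/2, r₂ = 2a_t − r₁ = 2×8.7173×10^5 − 1.840×10^5 = 1.55946×10^6 km.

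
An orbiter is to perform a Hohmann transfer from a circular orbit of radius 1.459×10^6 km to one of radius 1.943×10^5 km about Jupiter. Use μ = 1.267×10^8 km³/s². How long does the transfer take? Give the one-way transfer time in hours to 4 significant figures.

t = 58.27 hours

Transfer-ellipse semi-major axis a_t = (r₁ + r₂)/2 = (1.459×10^6 + 1.943×10^5)/2 = 8.2665×10^5 km.
By Kepler's third law the transfer-orbit period is T = 2π√(a_t³/μ), so t = T/2 = 2.0977×10^5 s.
Converting: 2.0977×10^5 s ÷ 3600 s/hour = 58.27 hours.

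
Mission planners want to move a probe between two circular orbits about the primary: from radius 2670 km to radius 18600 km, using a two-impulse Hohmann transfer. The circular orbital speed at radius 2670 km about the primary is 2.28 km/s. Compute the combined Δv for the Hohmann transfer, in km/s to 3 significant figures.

From the circular-orbit relation v² = μ/r at r = 2670 km: μ = v²r = (2.28)² × 2670 = 13879.7 km³/s².
Transfer-ellipse semi-major axis a_t = (r₁ + r₂)/2 = (2670 + 18600)/2 = 10635 km.
At r₁ the circular-orbit speed is v₁ = √(μ/r₁) = 2.2800 km/s.
On the transfer ellipse at r₁, vis-viva gives v_p = √[μ(2/r₁ − 1/a_t)] = 3.0152 km/s.
First burn Δv₁ = |v_p − v₁| = 0.7352 km/s.
At r₂, v₂ = √(μ/r₂) = 0.8638 km/s.
Transfer-orbit speed at r₂: v_a = √[μ(2/r₂ − 1/a_t)] = 0.4328 km/s.
Second burn Δv₂ = |v₂ − v_a| = 0.4310 km/s.
Δv = Δv₁ + Δv₂ = 0.7352 + 0.4310 = 1.166 km/s.

Δv = 1.17 km/s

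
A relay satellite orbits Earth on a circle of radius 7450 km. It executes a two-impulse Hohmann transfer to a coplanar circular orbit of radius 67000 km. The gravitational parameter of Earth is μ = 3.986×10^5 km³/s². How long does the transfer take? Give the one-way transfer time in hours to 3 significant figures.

Semi-major axis of the transfer orbit: a_t = (7450 + 67000)/2 = 37225 km.
By Kepler's third law the transfer-orbit period is T = 2π√(a_t³/μ), so t = T/2 = 35740 s.
Converting: 35740 s ÷ 3600 s/hour = 9.93 hours.

t = 9.93 hours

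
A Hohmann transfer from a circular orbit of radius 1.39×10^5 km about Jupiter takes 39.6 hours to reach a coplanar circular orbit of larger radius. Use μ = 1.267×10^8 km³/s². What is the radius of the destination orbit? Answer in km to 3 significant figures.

r₂ = 1.14×10^6 km

Transfer time t = 39.6 hours = 1.4256×10^5 s, and t = π√(a_t³/μ).
So a_t = (μ t²/π²)^(1/3) = (1.267×10^8 × (1.4256×10^5)² / π²)^(1/3) = 6.3899×10^5 km.
Since a_t = (r₁ + r₂)/2, r₂ = 2a_t − r₁ = 2×6.3899×10^5 − 1.390×10^5 = 1.13898×10^6 km.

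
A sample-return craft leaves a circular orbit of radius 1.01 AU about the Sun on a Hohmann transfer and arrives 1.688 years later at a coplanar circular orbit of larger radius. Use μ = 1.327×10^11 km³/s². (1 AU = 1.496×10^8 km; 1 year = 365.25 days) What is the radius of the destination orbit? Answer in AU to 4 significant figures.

In km: r₁ = 1.01 × 1.496×10^8 = 1.51096×10^8 km.
Transfer time t = 1.688 years × 365.25 × 86400 s = 5.32692288×10^7 s, and t = π√(a_t³/μ).
So a_t = (μ t²/π²)^(1/3) = (1.327×10^11 × (5.32692288×10^7)² / π²)^(1/3) = 3.3665×10^8 km.
Since a_t = (r₁ + r₂)/2, r₂ = 2a_t − r₁ = 2×3.3665×10^8 − 1.51096×10^8 = 5.22204×10^8 km.
In AU: r₂ = 5.22204×10^8 / 1.496×10^8 = 3.491 AU.

r₂ = 3.491 AU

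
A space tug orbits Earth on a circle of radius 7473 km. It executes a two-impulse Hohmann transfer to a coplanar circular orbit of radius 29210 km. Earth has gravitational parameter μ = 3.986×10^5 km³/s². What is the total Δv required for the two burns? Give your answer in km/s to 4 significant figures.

Semi-major axis of the transfer orbit: a_t = (7473 + 29210)/2 = 18341.5 km.
At r₁ the circular-orbit speed is v₁ = √(μ/r₁) = 7.3033 km/s.
On the transfer ellipse at r₁, v² = μ(2/r − 1/a) gives v_p = √[μ(2/r₁ − 1/a_t)] = 9.2166 km/s.
First burn Δv₁ = |v_p − v₁| = 1.913 km/s.
Circular speed at r₂: v₂ = √(μ/r₂) = 3.694 km/s.
Transfer-orbit speed at r₂: v_a = √[μ(2/r₂ − 1/a_t)] = 2.358 km/s.
Second burn Δv₂ = |v₂ − v_a| = 1.336 km/s.
Total Δv = Δv₁ + Δv₂ = 3.249 km/s.

Δv = 3.249 km/s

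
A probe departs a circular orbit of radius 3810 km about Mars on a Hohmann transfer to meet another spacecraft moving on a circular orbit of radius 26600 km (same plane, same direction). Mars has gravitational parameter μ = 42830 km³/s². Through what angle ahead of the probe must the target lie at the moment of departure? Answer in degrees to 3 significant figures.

The Hohmann ellipse has a_t = (r₁ + r₂)/2 = 15205 km.
The half-period of the transfer ellipse is t = π√(a_t³/μ) = 28461 s.
The target's mean motion on its circular orbit is ω₂ = √(μ/r₂³) = 4.7704×10^-5 rad/s.
Angle swept by the target during transfer: ω₂·t = 1.3577 rad = 77.79°.
Arrival is 180° from departure on the ellipse, so φ = 180° − 77.79° = 102°.

φ = 102°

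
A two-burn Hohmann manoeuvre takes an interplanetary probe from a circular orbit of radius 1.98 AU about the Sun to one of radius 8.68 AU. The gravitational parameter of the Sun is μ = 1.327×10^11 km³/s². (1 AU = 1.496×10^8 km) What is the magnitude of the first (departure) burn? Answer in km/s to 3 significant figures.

Δv₁ = 5.84 km/s

In km: r₁ = 1.98 × 1.496×10^8 = 2.96208×10^8 km; r₂ = 8.68 × 1.496×10^8 = 1.298528×10^9 km.
The Hohmann ellipse has a_t = (r₁ + r₂)/2 = 7.97368×10^8 km.
Circular speed at r = 2.96208×10^8 km: v_c = √(μ/r) = 21.166 km/s.
Transfer-orbit speed at the same r (vis-viva, a = a_t): v_t = √[μ(2/r − 1/a_t)] = 27.011 km/s.
Δv₁ = |v_t − v_c| = |27.011 − 21.166| = 5.845 km/s.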